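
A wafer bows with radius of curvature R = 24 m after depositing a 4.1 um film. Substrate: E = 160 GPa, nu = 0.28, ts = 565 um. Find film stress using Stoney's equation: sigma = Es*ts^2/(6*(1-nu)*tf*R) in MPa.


Step 1: Compute numerator: Es * ts^2 = 160 * 565^2 = 51076000 (GPa*um^2)
Step 2: Compute denominator (R in um): 6*(1-nu)*tf*R = 6*0.72*4.1*24e6 = 425088000.0 (um^2)
Step 3: sigma (GPa) = 51076000 / 425088000.0 = 1.20154e-01 GPa
Step 4: Convert to MPa (x1000): sigma = 120.2 MPa


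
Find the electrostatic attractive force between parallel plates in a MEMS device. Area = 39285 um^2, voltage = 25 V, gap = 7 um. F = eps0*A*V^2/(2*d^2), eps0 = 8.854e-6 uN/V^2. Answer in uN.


Step 1: Identify parameters.
eps0 = 8.854e-6 uN/V^2, A = 39285 um^2, V = 25 V, d = 7 um
Step 2: Compute V^2 = 25^2 = 625
Step 3: Compute d^2 = 7^2 = 49
Step 4: F = 0.5 * 8.854e-6 * 39285 * 625 / 49
F = 2.218 uN


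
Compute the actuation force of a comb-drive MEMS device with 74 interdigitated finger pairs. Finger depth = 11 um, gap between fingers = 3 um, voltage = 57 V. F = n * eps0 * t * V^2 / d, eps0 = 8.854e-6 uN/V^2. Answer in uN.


Step 1: Parameters: n=74, eps0=8.854e-6 uN/V^2, t=11 um, V=57 V, d=3 um
Step 2: V^2 = 3249
Step 3: F = 74 * 8.854e-6 * 11 * 3249 / 3
F = 7.805 uN


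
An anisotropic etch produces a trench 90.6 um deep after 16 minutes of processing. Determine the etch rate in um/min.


Step 1: Etch rate = depth / time
Step 2: rate = 90.6 / 16
rate = 5.663 um/min


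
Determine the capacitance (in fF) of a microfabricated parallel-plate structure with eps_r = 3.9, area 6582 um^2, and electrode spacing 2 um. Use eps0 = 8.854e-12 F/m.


Step 1: Convert area to m^2: A = 6582e-12 m^2
Step 2: Convert gap to m: d = 2e-6 m
Step 3: C = eps0 * eps_r * A / d
C = 8.854e-12 * 3.9 * 6582e-12 / 2e-6
Step 4: Convert to fF (multiply by 1e15).
C = 113.64 fF


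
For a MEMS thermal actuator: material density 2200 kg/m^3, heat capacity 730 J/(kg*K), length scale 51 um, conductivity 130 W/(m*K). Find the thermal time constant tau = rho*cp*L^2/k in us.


Step 1: Convert L to m: L = 51e-6 m
Step 2: L^2 = (51e-6)^2 = 2.601e-09 m^2
Step 3: tau = 2200 * 730 * 2.601e-09 / 130 = 3.213235e-05 s
Step 4: Convert to microseconds (multiply by 1e6).
tau = 32.132 us


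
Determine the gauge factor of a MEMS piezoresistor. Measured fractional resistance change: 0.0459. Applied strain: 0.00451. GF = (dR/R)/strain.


Step 1: Identify values.
dR/R = 0.0459, strain = 0.00451
Step 2: GF = (dR/R) / strain = 0.0459 / 0.00451
GF = 10.2


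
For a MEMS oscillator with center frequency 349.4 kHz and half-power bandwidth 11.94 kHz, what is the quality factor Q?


Step 1: Q = f0 / bandwidth
Step 2: Q = 349.4 / 11.94
Q = 29.3


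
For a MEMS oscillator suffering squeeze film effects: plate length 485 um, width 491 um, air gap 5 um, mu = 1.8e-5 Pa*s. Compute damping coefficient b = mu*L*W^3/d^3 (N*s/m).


Step 1: Convert to SI.
L = 485e-6 m, W = 491e-6 m, d = 5e-6 m
Step 2: W^3 = (491e-6)^3 = 1.18e-10 m^3
Step 3: d^3 = (5e-6)^3 = 1.25e-16 m^3
Step 4: b = 1.8e-5 * 485e-6 * 1.18e-10 / 1.25e-16
b = 8.27e-03 N*s/m


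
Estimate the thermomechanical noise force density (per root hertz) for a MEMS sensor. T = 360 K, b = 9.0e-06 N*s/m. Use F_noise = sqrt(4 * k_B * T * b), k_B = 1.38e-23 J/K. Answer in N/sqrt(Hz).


Step 1: Compute 4 * k_B * T * b
= 4 * 1.38e-23 * 360 * 9.0e-06
= 1.7885e-25 N^2/Hz
Step 2: F_noise = sqrt(1.7885e-25)
F_noise = 4.23e-13 N/sqrt(Hz)


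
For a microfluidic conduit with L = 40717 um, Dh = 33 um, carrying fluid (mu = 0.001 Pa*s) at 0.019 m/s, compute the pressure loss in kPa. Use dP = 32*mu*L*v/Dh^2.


Step 1: Convert to SI: L = 40717e-6 m, Dh = 33e-6 m
Step 2: dP = 32 * 0.001 * 40717e-6 * 0.019 / (33e-6)^2
Step 3: dP = 22732.72 Pa
Step 4: Convert to kPa: dP = 22.73 kPa


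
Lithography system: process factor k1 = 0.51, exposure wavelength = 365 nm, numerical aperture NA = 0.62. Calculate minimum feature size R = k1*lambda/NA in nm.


Step 1: Identify values: k1 = 0.51, lambda = 365 nm, NA = 0.62
Step 2: R = k1 * lambda / NA
R = 0.51 * 365 / 0.62
R = 300.2 nm


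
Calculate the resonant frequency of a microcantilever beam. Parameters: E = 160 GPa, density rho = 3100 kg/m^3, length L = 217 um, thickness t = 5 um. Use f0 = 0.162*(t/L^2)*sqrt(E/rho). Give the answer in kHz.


Step 1: Convert units to SI.
t_SI = 5e-6 m, L_SI = 217e-6 m
Step 2: Calculate sqrt(E/rho).
sqrt(160e9 / 3100) = 7184.21 m/s
Step 3: Compute f0.
f0 = 0.162 * 5e-6 / (217e-6)^2 * 7184.21 = 123579.0 Hz = 123.58 kHz


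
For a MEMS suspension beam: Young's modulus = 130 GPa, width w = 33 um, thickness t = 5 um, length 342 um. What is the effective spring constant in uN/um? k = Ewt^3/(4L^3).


Step 1: Convert E to consistent units (1 GPa = 1000 uN/um^2).
E = 130 GPa = 130000 uN/um^2
Step 2: Compute t^3 = 5^3 = 125
Step 3: Compute L^3 = 342^3 = 40001688
Step 4: k = 130000 * 33 * 125 / (4 * 40001688)
k = 3.3514 uN/um


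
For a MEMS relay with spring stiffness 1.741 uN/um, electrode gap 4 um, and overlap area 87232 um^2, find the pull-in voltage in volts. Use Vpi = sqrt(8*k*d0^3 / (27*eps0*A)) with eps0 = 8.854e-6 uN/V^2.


Step 1: Compute numerator: 8 * k * d0^3 = 8 * 1.741 * 4^3 = 891.392
Step 2: Compute denominator: 27 * eps0 * A = 27 * 8.854e-6 * 87232 = 20.853507
Step 3: Vpi = sqrt(891.392 / 20.853507)
Vpi = 6.54 V


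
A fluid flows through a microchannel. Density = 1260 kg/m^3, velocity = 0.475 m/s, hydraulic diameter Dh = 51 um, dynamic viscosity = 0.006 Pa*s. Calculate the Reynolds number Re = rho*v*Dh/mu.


Step 1: Convert Dh to meters: Dh = 51e-6 m
Step 2: Re = rho * v * Dh / mu
Re = 1260 * 0.475 * 51e-6 / 0.006
Re = 5.087


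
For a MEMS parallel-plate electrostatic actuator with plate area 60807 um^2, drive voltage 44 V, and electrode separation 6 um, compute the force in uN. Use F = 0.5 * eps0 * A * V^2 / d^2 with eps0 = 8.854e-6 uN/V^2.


Step 1: Identify parameters.
eps0 = 8.854e-6 uN/V^2, A = 60807 um^2, V = 44 V, d = 6 um
Step 2: Compute V^2 = 44^2 = 1936
Step 3: Compute d^2 = 6^2 = 36
Step 4: F = 0.5 * 8.854e-6 * 60807 * 1936 / 36
F = 14.477 uN


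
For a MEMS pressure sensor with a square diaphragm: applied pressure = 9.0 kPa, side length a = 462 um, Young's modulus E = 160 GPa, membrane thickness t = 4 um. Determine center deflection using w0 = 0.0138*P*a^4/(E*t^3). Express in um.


Step 1: Convert pressure to compatible units (E is in GPa, so P in GPa).
P = 9.0 kPa = 9.0e-6 GPa
Step 2: Compute numerator: 0.0138 * P * a^4.
a^4 = 462^4 = 45558341136
numerator = 0.0138 * 9.0e-6 * 45558341136 = 5.65835e+03
Step 3: Compute denominator: E * t^3 = 160 * 4^3 = 10240
Step 4: w0 = numerator / denominator = 5.65835e+03 / 10240 = 0.5526 um


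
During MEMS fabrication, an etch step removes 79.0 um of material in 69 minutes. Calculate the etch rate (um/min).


Step 1: Etch rate = depth / time
Step 2: rate = 79.0 / 69
rate = 1.145 um/min


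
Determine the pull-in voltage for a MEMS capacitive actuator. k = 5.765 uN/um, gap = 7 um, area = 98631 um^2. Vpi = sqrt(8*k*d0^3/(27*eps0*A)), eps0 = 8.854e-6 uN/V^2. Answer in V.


Step 1: Compute numerator: 8 * k * d0^3 = 8 * 5.765 * 7^3 = 15819.16
Step 2: Compute denominator: 27 * eps0 * A = 27 * 8.854e-6 * 98631 = 23.57853
Step 3: Vpi = sqrt(15819.16 / 23.57853)
Vpi = 25.9 V


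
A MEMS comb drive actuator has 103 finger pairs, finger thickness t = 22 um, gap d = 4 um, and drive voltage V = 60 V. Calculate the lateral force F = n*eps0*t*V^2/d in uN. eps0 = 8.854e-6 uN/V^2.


Step 1: Parameters: n=103, eps0=8.854e-6 uN/V^2, t=22 um, V=60 V, d=4 um
Step 2: V^2 = 3600
Step 3: F = 103 * 8.854e-6 * 22 * 3600 / 4
F = 18.057 uN


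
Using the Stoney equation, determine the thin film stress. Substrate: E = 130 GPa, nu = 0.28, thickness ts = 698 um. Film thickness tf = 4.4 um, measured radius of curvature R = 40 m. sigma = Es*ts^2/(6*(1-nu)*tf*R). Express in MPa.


Step 1: Compute numerator: Es * ts^2 = 130 * 698^2 = 63336520 (GPa*um^2)
Step 2: Compute denominator (R in um): 6*(1-nu)*tf*R = 6*0.72*4.4*40e6 = 760320000.0 (um^2)
Step 3: sigma (GPa) = 63336520 / 760320000.0 = 8.3302e-02 GPa
Step 4: Convert to MPa (x1000): sigma = 83.3 MPa


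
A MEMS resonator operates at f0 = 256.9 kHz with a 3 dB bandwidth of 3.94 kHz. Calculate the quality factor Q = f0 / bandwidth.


Step 1: Q = f0 / bandwidth
Step 2: Q = 256.9 / 3.94
Q = 65.2


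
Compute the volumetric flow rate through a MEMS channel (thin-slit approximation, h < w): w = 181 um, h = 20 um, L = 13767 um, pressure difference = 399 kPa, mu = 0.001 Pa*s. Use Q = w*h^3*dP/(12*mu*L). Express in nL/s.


Step 1: Convert all dimensions to SI (meters).
w = 181e-6 m, h = 20e-6 m, L = 13767e-6 m, dP = 399e3 Pa
Step 2: Q = w * h^3 * dP / (12 * mu * L)
Q = 181e-6 * (20e-6)^3 * 399e3 / (12 * 0.001 * 13767e-6) = 3.49720346e-09 m^3/s
Step 3: Convert Q from m^3/s to nL/s (1 m^3 = 1e12 nL, so multiply by 1e12).
Q = 3497.203 nL/s


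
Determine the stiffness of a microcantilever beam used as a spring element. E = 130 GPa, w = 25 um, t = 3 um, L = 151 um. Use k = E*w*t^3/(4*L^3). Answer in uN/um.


Step 1: Convert E to consistent units (1 GPa = 1000 uN/um^2).
E = 130 GPa = 130000 uN/um^2
Step 2: Compute t^3 = 3^3 = 27
Step 3: Compute L^3 = 151^3 = 3442951
Step 4: k = 130000 * 25 * 27 / (4 * 3442951)
k = 6.3717 uN/um


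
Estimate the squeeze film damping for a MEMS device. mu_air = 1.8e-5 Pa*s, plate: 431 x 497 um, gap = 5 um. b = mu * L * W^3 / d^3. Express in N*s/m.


Step 1: Convert to SI.
L = 431e-6 m, W = 497e-6 m, d = 5e-6 m
Step 2: W^3 = (497e-6)^3 = 1.23e-10 m^3
Step 3: d^3 = (5e-6)^3 = 1.25e-16 m^3
Step 4: b = 1.8e-5 * 431e-6 * 1.23e-10 / 1.25e-16
b = 7.62e-03 N*s/m


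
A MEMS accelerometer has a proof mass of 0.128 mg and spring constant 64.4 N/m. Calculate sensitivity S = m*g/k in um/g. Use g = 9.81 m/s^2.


Step 1: Convert mass: m = 0.128 mg = 1.28e-07 kg
Step 2: S = m * g / k = 1.28e-07 * 9.81 / 64.4
Step 3: S = 1.95e-08 m/g
Step 4: Convert to um/g: S = 0.019 um/g


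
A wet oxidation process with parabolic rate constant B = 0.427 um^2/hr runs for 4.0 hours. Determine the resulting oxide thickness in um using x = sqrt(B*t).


Step 1: Compute B*t = 0.427 * 4.0 = 1.708
Step 2: x = sqrt(1.708)
x = 1.307 um


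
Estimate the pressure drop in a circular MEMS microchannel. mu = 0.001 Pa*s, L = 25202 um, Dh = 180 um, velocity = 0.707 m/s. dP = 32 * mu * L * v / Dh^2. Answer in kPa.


Step 1: Convert to SI: L = 25202e-6 m, Dh = 180e-6 m
Step 2: dP = 32 * 0.001 * 25202e-6 * 0.707 / (180e-6)^2
Step 3: dP = 17597.84 Pa
Step 4: Convert to kPa: dP = 17.6 kPa


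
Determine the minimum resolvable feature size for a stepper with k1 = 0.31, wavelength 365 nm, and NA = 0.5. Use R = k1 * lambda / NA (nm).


Step 1: Identify values: k1 = 0.31, lambda = 365 nm, NA = 0.5
Step 2: R = k1 * lambda / NA
R = 0.31 * 365 / 0.5
R = 226.3 nm


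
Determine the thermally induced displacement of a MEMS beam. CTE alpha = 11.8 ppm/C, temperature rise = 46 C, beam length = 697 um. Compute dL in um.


Step 1: Convert CTE: alpha = 11.8 ppm/C = 11.8e-6 /C
Step 2: dL = 11.8e-6 * 46 * 697
dL = 0.3783 um


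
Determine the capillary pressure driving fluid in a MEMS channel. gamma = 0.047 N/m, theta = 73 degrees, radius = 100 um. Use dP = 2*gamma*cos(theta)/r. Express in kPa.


Step 1: cos(73 deg) = 0.2924
Step 2: Convert r to m: r = 100e-6 m
Step 3: dP = 2 * 0.047 * 0.2924 / 100e-6 = 274.9 Pa
Step 4: Convert Pa to kPa (divide by 1000).
dP = 0.27 kPa


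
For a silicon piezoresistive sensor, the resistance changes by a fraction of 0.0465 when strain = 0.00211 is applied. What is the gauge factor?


Step 1: Identify values.
dR/R = 0.0465, strain = 0.00211
Step 2: GF = (dR/R) / strain = 0.0465 / 0.00211
GF = 22.0


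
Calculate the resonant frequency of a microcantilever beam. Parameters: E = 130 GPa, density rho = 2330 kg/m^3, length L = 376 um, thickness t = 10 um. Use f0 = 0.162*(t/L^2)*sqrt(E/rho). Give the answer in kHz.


Step 1: Convert units to SI.
t_SI = 10e-6 m, L_SI = 376e-6 m
Step 2: Calculate sqrt(E/rho).
sqrt(130e9 / 2330) = 7469.54 m/s
Step 3: Compute f0.
f0 = 0.162 * 10e-6 / (376e-6)^2 * 7469.54 = 85592.0 Hz = 85.59 kHz


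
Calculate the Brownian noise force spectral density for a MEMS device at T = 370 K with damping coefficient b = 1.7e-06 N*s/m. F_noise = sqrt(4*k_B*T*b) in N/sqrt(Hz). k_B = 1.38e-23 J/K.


Step 1: Compute 4 * k_B * T * b
= 4 * 1.38e-23 * 370 * 1.7e-06
= 3.4721e-26 N^2/Hz
Step 2: F_noise = sqrt(3.4721e-26)
F_noise = 1.86e-13 N/sqrt(Hz)


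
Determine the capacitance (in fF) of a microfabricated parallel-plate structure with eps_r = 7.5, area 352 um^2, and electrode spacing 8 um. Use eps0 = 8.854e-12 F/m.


Step 1: Convert area to m^2: A = 352e-12 m^2
Step 2: Convert gap to m: d = 8e-6 m
Step 3: C = eps0 * eps_r * A / d
C = 8.854e-12 * 7.5 * 352e-12 / 8e-6
Step 4: Convert to fF (multiply by 1e15).
C = 2.92 fF


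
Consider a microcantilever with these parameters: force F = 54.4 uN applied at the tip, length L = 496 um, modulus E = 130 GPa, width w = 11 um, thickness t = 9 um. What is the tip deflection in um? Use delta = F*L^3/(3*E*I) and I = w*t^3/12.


Step 1: Calculate the second moment of area.
I = w * t^3 / 12 = 11 * 9^3 / 12 = 668.25 um^4
Step 2: Convert E to consistent units (1 GPa = 1000 uN/um^2).
E = 130 GPa = 130000 uN/um^2
Step 3: Calculate tip deflection.
delta = F * L^3 / (3 * E * I)
delta = 54.4 * 496^3 / (3 * 130000 * 668.25)
delta = 25.4707 um


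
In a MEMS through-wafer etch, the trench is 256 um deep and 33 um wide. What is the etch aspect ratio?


Step 1: AR = depth / width
Step 2: AR = 256 / 33
AR = 7.8


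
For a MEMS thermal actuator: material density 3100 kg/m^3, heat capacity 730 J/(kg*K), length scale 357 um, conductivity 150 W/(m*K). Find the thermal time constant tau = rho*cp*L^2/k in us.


Step 1: Convert L to m: L = 357e-6 m
Step 2: L^2 = (357e-6)^2 = 1.27449e-07 m^2
Step 3: tau = 3100 * 730 * 1.27449e-07 / 150 = 1.92278058e-03 s
Step 4: Convert to microseconds (multiply by 1e6).
tau = 1922.781 us


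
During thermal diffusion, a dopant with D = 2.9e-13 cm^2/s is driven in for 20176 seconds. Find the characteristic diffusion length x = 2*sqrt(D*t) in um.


Step 1: Compute D*t = 2.9e-13 * 20176 = 5.85104e-09 cm^2
Step 2: sqrt(D*t) = 7.6492e-05 cm
Step 3: x = 2 * 7.6492e-05 cm = 1.52984e-04 cm
Step 4: Convert to um (1 cm = 1e4 um): x = 1.53 um


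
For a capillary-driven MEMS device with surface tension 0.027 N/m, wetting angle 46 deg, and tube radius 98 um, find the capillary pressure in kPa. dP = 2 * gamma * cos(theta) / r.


Step 1: cos(46 deg) = 0.6947
Step 2: Convert r to m: r = 98e-6 m
Step 3: dP = 2 * 0.027 * 0.6947 / 98e-6 = 382.8 Pa
Step 4: Convert Pa to kPa (divide by 1000).
dP = 0.38 kPa


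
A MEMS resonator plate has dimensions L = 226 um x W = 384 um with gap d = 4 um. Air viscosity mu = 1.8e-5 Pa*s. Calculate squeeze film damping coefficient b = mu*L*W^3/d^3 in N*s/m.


Step 1: Convert to SI.
L = 226e-6 m, W = 384e-6 m, d = 4e-6 m
Step 2: W^3 = (384e-6)^3 = 5.66e-11 m^3
Step 3: d^3 = (4e-6)^3 = 6.40e-17 m^3
Step 4: b = 1.8e-5 * 226e-6 * 5.66e-11 / 6.40e-17
b = 3.60e-03 N*s/m


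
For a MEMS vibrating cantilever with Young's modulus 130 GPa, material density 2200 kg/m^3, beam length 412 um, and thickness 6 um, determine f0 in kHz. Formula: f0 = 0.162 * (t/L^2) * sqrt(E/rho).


Step 1: Convert units to SI.
t_SI = 6e-6 m, L_SI = 412e-6 m
Step 2: Calculate sqrt(E/rho).
sqrt(130e9 / 2200) = 7687.06 m/s
Step 3: Compute f0.
f0 = 0.162 * 6e-6 / (412e-6)^2 * 7687.06 = 44018.2 Hz = 44.02 kHz


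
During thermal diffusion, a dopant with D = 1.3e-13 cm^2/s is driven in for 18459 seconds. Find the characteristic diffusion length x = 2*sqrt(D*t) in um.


Step 1: Compute D*t = 1.3e-13 * 18459 = 2.39967e-09 cm^2
Step 2: sqrt(D*t) = 4.899e-05 cm
Step 3: x = 2 * 4.899e-05 cm = 9.798e-05 cm
Step 4: Convert to um (1 cm = 1e4 um): x = 0.98 um


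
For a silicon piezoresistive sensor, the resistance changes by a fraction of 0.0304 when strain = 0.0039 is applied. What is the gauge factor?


Step 1: Identify values.
dR/R = 0.0304, strain = 0.0039
Step 2: GF = (dR/R) / strain = 0.0304 / 0.0039
GF = 7.8


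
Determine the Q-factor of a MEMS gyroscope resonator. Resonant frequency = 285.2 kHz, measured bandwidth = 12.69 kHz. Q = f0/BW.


Step 1: Q = f0 / bandwidth
Step 2: Q = 285.2 / 12.69
Q = 22.5


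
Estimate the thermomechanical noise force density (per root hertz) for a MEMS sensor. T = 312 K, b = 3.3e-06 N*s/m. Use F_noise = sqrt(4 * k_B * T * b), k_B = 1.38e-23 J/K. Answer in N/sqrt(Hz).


Step 1: Compute 4 * k_B * T * b
= 4 * 1.38e-23 * 312 * 3.3e-06
= 5.6834e-26 N^2/Hz
Step 2: F_noise = sqrt(5.6834e-26)
F_noise = 2.38e-13 N/sqrt(Hz)


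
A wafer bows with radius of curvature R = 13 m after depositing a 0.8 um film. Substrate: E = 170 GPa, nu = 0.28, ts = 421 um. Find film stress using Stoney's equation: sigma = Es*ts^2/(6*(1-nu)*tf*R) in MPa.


Step 1: Compute numerator: Es * ts^2 = 170 * 421^2 = 30130970 (GPa*um^2)
Step 2: Compute denominator (R in um): 6*(1-nu)*tf*R = 6*0.72*0.8*13e6 = 44928000.0 (um^2)
Step 3: sigma (GPa) = 30130970 / 44928000.0 = 6.7065e-01 GPa
Step 4: Convert to MPa (x1000): sigma = 670.7 MPa


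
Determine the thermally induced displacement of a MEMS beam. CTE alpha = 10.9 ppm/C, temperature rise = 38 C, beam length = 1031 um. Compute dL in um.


Step 1: Convert CTE: alpha = 10.9 ppm/C = 10.9e-6 /C
Step 2: dL = 10.9e-6 * 38 * 1031
dL = 0.427 um


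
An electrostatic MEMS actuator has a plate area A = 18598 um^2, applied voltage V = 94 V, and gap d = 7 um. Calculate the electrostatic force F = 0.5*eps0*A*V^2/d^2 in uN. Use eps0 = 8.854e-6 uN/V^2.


Step 1: Identify parameters.
eps0 = 8.854e-6 uN/V^2, A = 18598 um^2, V = 94 V, d = 7 um
Step 2: Compute V^2 = 94^2 = 8836
Step 3: Compute d^2 = 7^2 = 49
Step 4: F = 0.5 * 8.854e-6 * 18598 * 8836 / 49
F = 14.847 uN


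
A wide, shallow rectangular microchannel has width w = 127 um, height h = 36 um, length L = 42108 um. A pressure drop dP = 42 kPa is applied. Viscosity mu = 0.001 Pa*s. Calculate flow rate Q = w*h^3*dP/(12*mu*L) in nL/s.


Step 1: Convert all dimensions to SI (meters).
w = 127e-6 m, h = 36e-6 m, L = 42108e-6 m, dP = 42e3 Pa
Step 2: Q = w * h^3 * dP / (12 * mu * L)
Q = 127e-6 * (36e-6)^3 * 42e3 / (12 * 0.001 * 42108e-6) = 4.925095e-10 m^3/s
Step 3: Convert Q from m^3/s to nL/s (1 m^3 = 1e12 nL, so multiply by 1e12).
Q = 492.51 nL/s


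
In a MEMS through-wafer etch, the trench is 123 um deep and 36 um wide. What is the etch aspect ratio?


Step 1: AR = depth / width
Step 2: AR = 123 / 36
AR = 3.4


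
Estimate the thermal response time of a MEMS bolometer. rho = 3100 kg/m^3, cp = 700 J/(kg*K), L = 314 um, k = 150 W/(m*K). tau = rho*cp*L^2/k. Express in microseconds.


Step 1: Convert L to m: L = 314e-6 m
Step 2: L^2 = (314e-6)^2 = 9.8596e-08 m^2
Step 3: tau = 3100 * 700 * 9.8596e-08 / 150 = 1.42635547e-03 s
Step 4: Convert to microseconds (multiply by 1e6).
tau = 1426.355 us


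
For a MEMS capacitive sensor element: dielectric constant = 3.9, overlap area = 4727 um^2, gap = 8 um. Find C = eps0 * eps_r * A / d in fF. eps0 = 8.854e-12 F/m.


Step 1: Convert area to m^2: A = 4727e-12 m^2
Step 2: Convert gap to m: d = 8e-6 m
Step 3: C = eps0 * eps_r * A / d
C = 8.854e-12 * 3.9 * 4727e-12 / 8e-6
Step 4: Convert to fF (multiply by 1e15).
C = 20.4 fF


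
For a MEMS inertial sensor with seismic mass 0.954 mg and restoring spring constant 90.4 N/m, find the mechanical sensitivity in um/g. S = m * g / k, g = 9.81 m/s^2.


Step 1: Convert mass: m = 0.954 mg = 9.54e-07 kg
Step 2: S = m * g / k = 9.54e-07 * 9.81 / 90.4
Step 3: S = 1.04e-07 m/g
Step 4: Convert to um/g: S = 0.104 um/g


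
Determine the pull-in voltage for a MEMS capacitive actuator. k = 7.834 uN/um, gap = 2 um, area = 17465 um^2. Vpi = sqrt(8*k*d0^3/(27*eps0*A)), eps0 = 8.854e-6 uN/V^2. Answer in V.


Step 1: Compute numerator: 8 * k * d0^3 = 8 * 7.834 * 2^3 = 501.376
Step 2: Compute denominator: 27 * eps0 * A = 27 * 8.854e-6 * 17465 = 4.175148
Step 3: Vpi = sqrt(501.376 / 4.175148)
Vpi = 10.96 V


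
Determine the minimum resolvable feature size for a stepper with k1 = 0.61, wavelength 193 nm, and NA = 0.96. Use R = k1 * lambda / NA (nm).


Step 1: Identify values: k1 = 0.61, lambda = 193 nm, NA = 0.96
Step 2: R = k1 * lambda / NA
R = 0.61 * 193 / 0.96
R = 122.6 nm


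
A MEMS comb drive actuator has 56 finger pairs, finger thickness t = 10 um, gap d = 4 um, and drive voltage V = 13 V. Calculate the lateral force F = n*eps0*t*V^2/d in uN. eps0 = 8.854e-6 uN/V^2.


Step 1: Parameters: n=56, eps0=8.854e-6 uN/V^2, t=10 um, V=13 V, d=4 um
Step 2: V^2 = 169
Step 3: F = 56 * 8.854e-6 * 10 * 169 / 4
F = 0.209 uN


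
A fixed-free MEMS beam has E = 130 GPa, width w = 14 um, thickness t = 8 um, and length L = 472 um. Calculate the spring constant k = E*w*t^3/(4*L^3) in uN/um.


Step 1: Convert E to consistent units (1 GPa = 1000 uN/um^2).
E = 130 GPa = 130000 uN/um^2
Step 2: Compute t^3 = 8^3 = 512
Step 3: Compute L^3 = 472^3 = 105154048
Step 4: k = 130000 * 14 * 512 / (4 * 105154048)
k = 2.2154 uN/um


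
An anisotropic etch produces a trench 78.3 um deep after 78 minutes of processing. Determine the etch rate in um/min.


Step 1: Etch rate = depth / time
Step 2: rate = 78.3 / 78
rate = 1.004 um/min


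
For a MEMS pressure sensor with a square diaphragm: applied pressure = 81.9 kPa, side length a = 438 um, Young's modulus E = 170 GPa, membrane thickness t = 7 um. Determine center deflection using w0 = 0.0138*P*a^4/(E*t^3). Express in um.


Step 1: Convert pressure to compatible units (E is in GPa, so P in GPa).
P = 81.9 kPa = 81.9e-6 GPa
Step 2: Compute numerator: 0.0138 * P * a^4.
a^4 = 438^4 = 36804120336
numerator = 0.0138 * 81.9e-6 * 36804120336 = 4.15968e+04
Step 3: Compute denominator: E * t^3 = 170 * 7^3 = 58310
Step 4: w0 = numerator / denominator = 4.15968e+04 / 58310 = 0.7134 um


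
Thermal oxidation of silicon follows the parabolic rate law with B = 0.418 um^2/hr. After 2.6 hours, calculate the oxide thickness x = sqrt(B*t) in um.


Step 1: Compute B*t = 0.418 * 2.6 = 1.0868
Step 2: x = sqrt(1.0868)
x = 1.042 um


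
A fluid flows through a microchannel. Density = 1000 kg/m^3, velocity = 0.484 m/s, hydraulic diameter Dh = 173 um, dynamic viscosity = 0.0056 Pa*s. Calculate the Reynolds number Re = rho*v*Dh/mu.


Step 1: Convert Dh to meters: Dh = 173e-6 m
Step 2: Re = rho * v * Dh / mu
Re = 1000 * 0.484 * 173e-6 / 0.0056
Re = 14.952


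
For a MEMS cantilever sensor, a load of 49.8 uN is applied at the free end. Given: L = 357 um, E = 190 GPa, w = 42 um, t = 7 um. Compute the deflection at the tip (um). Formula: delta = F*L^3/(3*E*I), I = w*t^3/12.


Step 1: Calculate the second moment of area.
I = w * t^3 / 12 = 42 * 7^3 / 12 = 1200.5 um^4
Step 2: Convert E to consistent units (1 GPa = 1000 uN/um^2).
E = 190 GPa = 190000 uN/um^2
Step 3: Calculate tip deflection.
delta = F * L^3 / (3 * E * I)
delta = 49.8 * 357^3 / (3 * 190000 * 1200.5)
delta = 3.3113 um


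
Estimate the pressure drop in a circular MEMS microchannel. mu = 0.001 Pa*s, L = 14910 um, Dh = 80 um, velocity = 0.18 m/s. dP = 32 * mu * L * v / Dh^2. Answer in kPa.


Step 1: Convert to SI: L = 14910e-6 m, Dh = 80e-6 m
Step 2: dP = 32 * 0.001 * 14910e-6 * 0.18 / (80e-6)^2
Step 3: dP = 13419.00 Pa
Step 4: Convert to kPa: dP = 13.42 kPa


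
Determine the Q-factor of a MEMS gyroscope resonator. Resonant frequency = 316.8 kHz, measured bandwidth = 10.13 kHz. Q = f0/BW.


Step 1: Q = f0 / bandwidth
Step 2: Q = 316.8 / 10.13
Q = 31.3


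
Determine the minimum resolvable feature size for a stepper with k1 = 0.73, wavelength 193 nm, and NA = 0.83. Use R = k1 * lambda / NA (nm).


Step 1: Identify values: k1 = 0.73, lambda = 193 nm, NA = 0.83
Step 2: R = k1 * lambda / NA
R = 0.73 * 193 / 0.83
R = 169.7 nm


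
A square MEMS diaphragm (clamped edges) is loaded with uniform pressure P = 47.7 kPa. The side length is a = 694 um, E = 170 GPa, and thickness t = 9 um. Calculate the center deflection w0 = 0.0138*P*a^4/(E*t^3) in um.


Step 1: Convert pressure to compatible units (E is in GPa, so P in GPa).
P = 47.7 kPa = 47.7e-6 GPa
Step 2: Compute numerator: 0.0138 * P * a^4.
a^4 = 694^4 = 231973236496
numerator = 0.0138 * 47.7e-6 * 231973236496 = 1.526987e+05
Step 3: Compute denominator: E * t^3 = 170 * 9^3 = 123930
Step 4: w0 = numerator / denominator = 1.526987e+05 / 123930 = 1.2321 um


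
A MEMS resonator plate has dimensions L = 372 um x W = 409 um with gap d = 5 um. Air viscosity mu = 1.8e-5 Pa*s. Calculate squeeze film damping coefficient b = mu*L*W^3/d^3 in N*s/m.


Step 1: Convert to SI.
L = 372e-6 m, W = 409e-6 m, d = 5e-6 m
Step 2: W^3 = (409e-6)^3 = 6.84e-11 m^3
Step 3: d^3 = (5e-6)^3 = 1.25e-16 m^3
Step 4: b = 1.8e-5 * 372e-6 * 6.84e-11 / 1.25e-16
b = 3.67e-03 N*s/m


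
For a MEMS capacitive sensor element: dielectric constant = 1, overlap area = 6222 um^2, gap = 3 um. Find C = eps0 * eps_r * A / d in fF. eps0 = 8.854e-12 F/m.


Step 1: Convert area to m^2: A = 6222e-12 m^2
Step 2: Convert gap to m: d = 3e-6 m
Step 3: C = eps0 * eps_r * A / d
C = 8.854e-12 * 1 * 6222e-12 / 3e-6
Step 4: Convert to fF (multiply by 1e15).
C = 18.36 fF


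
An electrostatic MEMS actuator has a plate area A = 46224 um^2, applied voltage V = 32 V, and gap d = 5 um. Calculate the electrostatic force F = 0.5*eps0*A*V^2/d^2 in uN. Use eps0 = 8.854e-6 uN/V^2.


Step 1: Identify parameters.
eps0 = 8.854e-6 uN/V^2, A = 46224 um^2, V = 32 V, d = 5 um
Step 2: Compute V^2 = 32^2 = 1024
Step 3: Compute d^2 = 5^2 = 25
Step 4: F = 0.5 * 8.854e-6 * 46224 * 1024 / 25
F = 8.382 uN


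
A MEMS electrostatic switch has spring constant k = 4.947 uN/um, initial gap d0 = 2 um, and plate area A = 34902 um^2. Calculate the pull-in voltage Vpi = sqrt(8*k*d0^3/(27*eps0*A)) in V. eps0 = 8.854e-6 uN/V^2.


Step 1: Compute numerator: 8 * k * d0^3 = 8 * 4.947 * 2^3 = 316.608
Step 2: Compute denominator: 27 * eps0 * A = 27 * 8.854e-6 * 34902 = 8.343602
Step 3: Vpi = sqrt(316.608 / 8.343602)
Vpi = 6.16 V


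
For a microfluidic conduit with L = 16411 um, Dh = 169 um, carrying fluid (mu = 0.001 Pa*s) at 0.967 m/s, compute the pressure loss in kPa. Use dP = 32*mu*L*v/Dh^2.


Step 1: Convert to SI: L = 16411e-6 m, Dh = 169e-6 m
Step 2: dP = 32 * 0.001 * 16411e-6 * 0.967 / (169e-6)^2
Step 3: dP = 17780.26 Pa
Step 4: Convert to kPa: dP = 17.78 kPa


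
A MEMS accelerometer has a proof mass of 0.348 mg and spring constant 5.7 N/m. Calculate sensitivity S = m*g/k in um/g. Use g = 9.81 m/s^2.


Step 1: Convert mass: m = 0.348 mg = 3.48e-07 kg
Step 2: S = m * g / k = 3.48e-07 * 9.81 / 5.7
Step 3: S = 5.99e-07 m/g
Step 4: Convert to um/g: S = 0.599 um/g


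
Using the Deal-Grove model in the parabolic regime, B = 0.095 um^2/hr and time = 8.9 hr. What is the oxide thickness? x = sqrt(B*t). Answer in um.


Step 1: Compute B*t = 0.095 * 8.9 = 0.8455
Step 2: x = sqrt(0.8455)
x = 0.92 um


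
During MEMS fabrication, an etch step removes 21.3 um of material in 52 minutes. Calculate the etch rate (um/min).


Step 1: Etch rate = depth / time
Step 2: rate = 21.3 / 52
rate = 0.41 um/min


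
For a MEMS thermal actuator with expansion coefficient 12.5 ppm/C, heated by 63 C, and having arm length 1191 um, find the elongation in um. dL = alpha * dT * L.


Step 1: Convert CTE: alpha = 12.5 ppm/C = 12.5e-6 /C
Step 2: dL = 12.5e-6 * 63 * 1191
dL = 0.9379 um


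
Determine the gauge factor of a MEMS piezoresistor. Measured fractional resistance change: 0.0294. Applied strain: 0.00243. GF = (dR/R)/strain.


Step 1: Identify values.
dR/R = 0.0294, strain = 0.00243
Step 2: GF = (dR/R) / strain = 0.0294 / 0.00243
GF = 12.1


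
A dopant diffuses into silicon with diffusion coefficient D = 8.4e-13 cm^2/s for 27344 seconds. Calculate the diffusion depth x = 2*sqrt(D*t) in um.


Step 1: Compute D*t = 8.4e-13 * 27344 = 2.296896e-08 cm^2
Step 2: sqrt(D*t) = 1.51555e-04 cm
Step 3: x = 2 * 1.51555e-04 cm = 3.0311e-04 cm
Step 4: Convert to um (1 cm = 1e4 um): x = 3.031 um


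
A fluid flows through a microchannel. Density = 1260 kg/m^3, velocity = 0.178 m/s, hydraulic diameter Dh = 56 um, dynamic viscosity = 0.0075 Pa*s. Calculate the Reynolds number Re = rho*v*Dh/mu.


Step 1: Convert Dh to meters: Dh = 56e-6 m
Step 2: Re = rho * v * Dh / mu
Re = 1260 * 0.178 * 56e-6 / 0.0075
Re = 1.675


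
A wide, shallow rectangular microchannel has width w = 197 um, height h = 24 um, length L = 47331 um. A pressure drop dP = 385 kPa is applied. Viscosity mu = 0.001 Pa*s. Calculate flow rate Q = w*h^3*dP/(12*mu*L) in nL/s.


Step 1: Convert all dimensions to SI (meters).
w = 197e-6 m, h = 24e-6 m, L = 47331e-6 m, dP = 385e3 Pa
Step 2: Q = w * h^3 * dP / (12 * mu * L)
Q = 197e-6 * (24e-6)^3 * 385e3 / (12 * 0.001 * 47331e-6) = 1.84600875e-09 m^3/s
Step 3: Convert Q from m^3/s to nL/s (1 m^3 = 1e12 nL, so multiply by 1e12).
Q = 1846.009 nL/s


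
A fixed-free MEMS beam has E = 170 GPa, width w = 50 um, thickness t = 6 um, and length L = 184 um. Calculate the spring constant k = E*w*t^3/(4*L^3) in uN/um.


Step 1: Convert E to consistent units (1 GPa = 1000 uN/um^2).
E = 170 GPa = 170000 uN/um^2
Step 2: Compute t^3 = 6^3 = 216
Step 3: Compute L^3 = 184^3 = 6229504
Step 4: k = 170000 * 50 * 216 / (4 * 6229504)
k = 73.6816 uN/um


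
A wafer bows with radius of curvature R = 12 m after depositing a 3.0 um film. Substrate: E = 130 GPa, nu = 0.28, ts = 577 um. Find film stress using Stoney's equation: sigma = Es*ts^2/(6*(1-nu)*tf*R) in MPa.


Step 1: Compute numerator: Es * ts^2 = 130 * 577^2 = 43280770 (GPa*um^2)
Step 2: Compute denominator (R in um): 6*(1-nu)*tf*R = 6*0.72*3.0*12e6 = 155520000.0 (um^2)
Step 3: sigma (GPa) = 43280770 / 155520000.0 = 2.78297e-01 GPa
Step 4: Convert to MPa (x1000): sigma = 278.3 MPa


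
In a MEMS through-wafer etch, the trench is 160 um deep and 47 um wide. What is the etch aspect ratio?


Step 1: AR = depth / width
Step 2: AR = 160 / 47
AR = 3.4


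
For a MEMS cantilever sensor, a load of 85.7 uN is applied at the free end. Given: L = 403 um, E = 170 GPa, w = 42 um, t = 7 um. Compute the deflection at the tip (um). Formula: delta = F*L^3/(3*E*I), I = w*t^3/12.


Step 1: Calculate the second moment of area.
I = w * t^3 / 12 = 42 * 7^3 / 12 = 1200.5 um^4
Step 2: Convert E to consistent units (1 GPa = 1000 uN/um^2).
E = 170 GPa = 170000 uN/um^2
Step 3: Calculate tip deflection.
delta = F * L^3 / (3 * E * I)
delta = 85.7 * 403^3 / (3 * 170000 * 1200.5)
delta = 9.1614 um


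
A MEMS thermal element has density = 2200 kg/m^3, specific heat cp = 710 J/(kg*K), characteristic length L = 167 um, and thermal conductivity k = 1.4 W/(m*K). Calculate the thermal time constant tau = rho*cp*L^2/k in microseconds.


Step 1: Convert L to m: L = 167e-6 m
Step 2: L^2 = (167e-6)^2 = 2.7889e-08 m^2
Step 3: tau = 2200 * 710 * 2.7889e-08 / 1.4 = 3.111615571e-02 s
Step 4: Convert to microseconds (multiply by 1e6).
tau = 31116.156 us


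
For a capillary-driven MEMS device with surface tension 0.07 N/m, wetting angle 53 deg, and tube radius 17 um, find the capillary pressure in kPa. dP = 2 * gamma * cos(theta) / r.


Step 1: cos(53 deg) = 0.6018
Step 2: Convert r to m: r = 17e-6 m
Step 3: dP = 2 * 0.07 * 0.6018 / 17e-6 = 4956.0 Pa
Step 4: Convert Pa to kPa (divide by 1000).
dP = 4.96 kPa


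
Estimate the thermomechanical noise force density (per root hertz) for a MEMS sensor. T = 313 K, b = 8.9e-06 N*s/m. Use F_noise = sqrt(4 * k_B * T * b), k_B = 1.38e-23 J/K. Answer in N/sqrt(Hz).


Step 1: Compute 4 * k_B * T * b
= 4 * 1.38e-23 * 313 * 8.9e-06
= 1.5377e-25 N^2/Hz
Step 2: F_noise = sqrt(1.5377e-25)
F_noise = 3.92e-13 N/sqrt(Hz)


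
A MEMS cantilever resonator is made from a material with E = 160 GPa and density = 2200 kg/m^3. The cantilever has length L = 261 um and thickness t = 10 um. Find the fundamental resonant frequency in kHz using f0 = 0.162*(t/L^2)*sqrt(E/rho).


Step 1: Convert units to SI.
t_SI = 10e-6 m, L_SI = 261e-6 m
Step 2: Calculate sqrt(E/rho).
sqrt(160e9 / 2200) = 8528.03 m/s
Step 3: Compute f0.
f0 = 0.162 * 10e-6 / (261e-6)^2 * 8528.03 = 202806.9 Hz = 202.81 kHz


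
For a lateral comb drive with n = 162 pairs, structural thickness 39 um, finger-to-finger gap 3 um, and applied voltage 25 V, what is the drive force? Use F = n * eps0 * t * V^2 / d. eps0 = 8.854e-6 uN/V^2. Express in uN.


Step 1: Parameters: n=162, eps0=8.854e-6 uN/V^2, t=39 um, V=25 V, d=3 um
Step 2: V^2 = 625
Step 3: F = 162 * 8.854e-6 * 39 * 625 / 3
F = 11.654 uN


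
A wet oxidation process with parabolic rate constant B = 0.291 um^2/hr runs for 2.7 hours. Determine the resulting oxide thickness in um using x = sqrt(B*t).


Step 1: Compute B*t = 0.291 * 2.7 = 0.7857
Step 2: x = sqrt(0.7857)
x = 0.886 um


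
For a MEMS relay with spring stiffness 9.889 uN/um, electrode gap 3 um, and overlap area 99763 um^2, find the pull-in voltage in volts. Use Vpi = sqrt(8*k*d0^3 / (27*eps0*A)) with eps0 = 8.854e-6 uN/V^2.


Step 1: Compute numerator: 8 * k * d0^3 = 8 * 9.889 * 3^3 = 2136.024
Step 2: Compute denominator: 27 * eps0 * A = 27 * 8.854e-6 * 99763 = 23.849143
Step 3: Vpi = sqrt(2136.024 / 23.849143)
Vpi = 9.46 V


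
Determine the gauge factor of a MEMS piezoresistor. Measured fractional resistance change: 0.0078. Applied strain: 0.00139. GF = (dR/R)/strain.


Step 1: Identify values.
dR/R = 0.0078, strain = 0.00139
Step 2: GF = (dR/R) / strain = 0.0078 / 0.00139
GF = 5.6


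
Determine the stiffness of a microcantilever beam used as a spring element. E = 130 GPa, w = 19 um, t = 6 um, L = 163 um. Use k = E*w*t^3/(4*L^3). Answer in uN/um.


Step 1: Convert E to consistent units (1 GPa = 1000 uN/um^2).
E = 130 GPa = 130000 uN/um^2
Step 2: Compute t^3 = 6^3 = 216
Step 3: Compute L^3 = 163^3 = 4330747
Step 4: k = 130000 * 19 * 216 / (4 * 4330747)
k = 30.7984 uN/um


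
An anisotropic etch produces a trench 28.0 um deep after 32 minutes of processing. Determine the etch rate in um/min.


Step 1: Etch rate = depth / time
Step 2: rate = 28.0 / 32
rate = 0.875 um/min


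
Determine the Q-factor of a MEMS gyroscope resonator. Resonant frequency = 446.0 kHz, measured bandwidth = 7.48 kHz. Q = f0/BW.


Step 1: Q = f0 / bandwidth
Step 2: Q = 446.0 / 7.48
Q = 59.6


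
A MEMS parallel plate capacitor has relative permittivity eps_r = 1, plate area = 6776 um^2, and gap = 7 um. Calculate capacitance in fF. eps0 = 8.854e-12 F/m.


Step 1: Convert area to m^2: A = 6776e-12 m^2
Step 2: Convert gap to m: d = 7e-6 m
Step 3: C = eps0 * eps_r * A / d
C = 8.854e-12 * 1 * 6776e-12 / 7e-6
Step 4: Convert to fF (multiply by 1e15).
C = 8.57 fF


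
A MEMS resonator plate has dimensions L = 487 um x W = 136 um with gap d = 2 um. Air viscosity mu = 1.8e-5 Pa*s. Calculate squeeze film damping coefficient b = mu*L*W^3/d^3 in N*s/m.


Step 1: Convert to SI.
L = 487e-6 m, W = 136e-6 m, d = 2e-6 m
Step 2: W^3 = (136e-6)^3 = 2.52e-12 m^3
Step 3: d^3 = (2e-6)^3 = 8.00e-18 m^3
Step 4: b = 1.8e-5 * 487e-6 * 2.52e-12 / 8.00e-18
b = 2.76e-03 N*s/m


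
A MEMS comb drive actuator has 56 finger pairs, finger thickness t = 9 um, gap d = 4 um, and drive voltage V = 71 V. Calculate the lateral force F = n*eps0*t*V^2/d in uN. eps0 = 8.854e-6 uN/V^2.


Step 1: Parameters: n=56, eps0=8.854e-6 uN/V^2, t=9 um, V=71 V, d=4 um
Step 2: V^2 = 5041
Step 3: F = 56 * 8.854e-6 * 9 * 5041 / 4
F = 5.624 uN


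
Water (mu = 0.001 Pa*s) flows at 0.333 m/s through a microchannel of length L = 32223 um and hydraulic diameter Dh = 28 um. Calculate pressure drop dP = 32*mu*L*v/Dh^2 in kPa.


Step 1: Convert to SI: L = 32223e-6 m, Dh = 28e-6 m
Step 2: dP = 32 * 0.001 * 32223e-6 * 0.333 / (28e-6)^2
Step 3: dP = 437969.76 Pa
Step 4: Convert to kPa: dP = 437.97 kPa


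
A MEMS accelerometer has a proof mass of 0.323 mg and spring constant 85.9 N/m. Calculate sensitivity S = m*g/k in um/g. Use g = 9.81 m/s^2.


Step 1: Convert mass: m = 0.323 mg = 3.23e-07 kg
Step 2: S = m * g / k = 3.23e-07 * 9.81 / 85.9
Step 3: S = 3.69e-08 m/g
Step 4: Convert to um/g: S = 0.037 um/g


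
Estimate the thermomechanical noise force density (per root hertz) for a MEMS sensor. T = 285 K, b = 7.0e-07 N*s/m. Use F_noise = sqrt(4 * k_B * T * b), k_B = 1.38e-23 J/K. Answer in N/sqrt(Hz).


Step 1: Compute 4 * k_B * T * b
= 4 * 1.38e-23 * 285 * 7.0e-07
= 1.1012e-26 N^2/Hz
Step 2: F_noise = sqrt(1.1012e-26)
F_noise = 1.05e-13 N/sqrt(Hz)


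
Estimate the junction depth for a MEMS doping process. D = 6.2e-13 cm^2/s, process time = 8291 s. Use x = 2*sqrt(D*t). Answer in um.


Step 1: Compute D*t = 6.2e-13 * 8291 = 5.14042e-09 cm^2
Step 2: sqrt(D*t) = 7.16967e-05 cm
Step 3: x = 2 * 7.16967e-05 cm = 1.433934e-04 cm
Step 4: Convert to um (1 cm = 1e4 um): x = 1.434 um


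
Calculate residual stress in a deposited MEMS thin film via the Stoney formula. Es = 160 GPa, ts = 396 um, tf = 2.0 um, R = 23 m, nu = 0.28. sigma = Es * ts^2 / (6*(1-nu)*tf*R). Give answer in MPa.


Step 1: Compute numerator: Es * ts^2 = 160 * 396^2 = 25090560 (GPa*um^2)
Step 2: Compute denominator (R in um): 6*(1-nu)*tf*R = 6*0.72*2.0*23e6 = 198720000.0 (um^2)
Step 3: sigma (GPa) = 25090560 / 198720000.0 = 1.26261e-01 GPa
Step 4: Convert to MPa (x1000): sigma = 126.3 MPa


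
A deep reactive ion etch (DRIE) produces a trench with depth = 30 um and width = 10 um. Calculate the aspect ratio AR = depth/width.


Step 1: AR = depth / width
Step 2: AR = 30 / 10
AR = 3.0


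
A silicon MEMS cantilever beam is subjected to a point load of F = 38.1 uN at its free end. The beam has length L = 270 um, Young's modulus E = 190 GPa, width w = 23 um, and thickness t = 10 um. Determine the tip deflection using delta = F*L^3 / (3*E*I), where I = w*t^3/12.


Step 1: Calculate the second moment of area.
I = w * t^3 / 12 = 23 * 10^3 / 12 = 1916.6667 um^4
Step 2: Convert E to consistent units (1 GPa = 1000 uN/um^2).
E = 190 GPa = 190000 uN/um^2
Step 3: Calculate tip deflection.
delta = F * L^3 / (3 * E * I)
delta = 38.1 * 270^3 / (3 * 190000 * 1916.6667)
delta = 0.6864 um


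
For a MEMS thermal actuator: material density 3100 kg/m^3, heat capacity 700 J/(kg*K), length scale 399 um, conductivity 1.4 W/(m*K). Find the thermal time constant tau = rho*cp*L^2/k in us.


Step 1: Convert L to m: L = 399e-6 m
Step 2: L^2 = (399e-6)^2 = 1.59201e-07 m^2
Step 3: tau = 3100 * 700 * 1.59201e-07 / 1.4 = 2.4676155e-01 s
Step 4: Convert to microseconds (multiply by 1e6).
tau = 246761.55 us


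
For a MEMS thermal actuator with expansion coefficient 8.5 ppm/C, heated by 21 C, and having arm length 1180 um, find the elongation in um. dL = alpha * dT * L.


Step 1: Convert CTE: alpha = 8.5 ppm/C = 8.5e-6 /C
Step 2: dL = 8.5e-6 * 21 * 1180
dL = 0.2106 um


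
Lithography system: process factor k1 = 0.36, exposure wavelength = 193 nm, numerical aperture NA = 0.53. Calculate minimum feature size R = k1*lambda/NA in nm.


Step 1: Identify values: k1 = 0.36, lambda = 193 nm, NA = 0.53
Step 2: R = k1 * lambda / NA
R = 0.36 * 193 / 0.53
R = 131.1 nm


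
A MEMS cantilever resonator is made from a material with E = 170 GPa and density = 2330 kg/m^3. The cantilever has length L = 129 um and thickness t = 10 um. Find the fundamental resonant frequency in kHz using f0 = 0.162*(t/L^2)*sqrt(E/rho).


Step 1: Convert units to SI.
t_SI = 10e-6 m, L_SI = 129e-6 m
Step 2: Calculate sqrt(E/rho).
sqrt(170e9 / 2330) = 8541.74 m/s
Step 3: Compute f0.
f0 = 0.162 * 10e-6 / (129e-6)^2 * 8541.74 = 831537.7 Hz = 831.54 kHz


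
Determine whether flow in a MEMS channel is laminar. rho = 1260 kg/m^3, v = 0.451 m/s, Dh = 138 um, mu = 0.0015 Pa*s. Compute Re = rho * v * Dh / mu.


Step 1: Convert Dh to meters: Dh = 138e-6 m
Step 2: Re = rho * v * Dh / mu
Re = 1260 * 0.451 * 138e-6 / 0.0015
Re = 52.28
Since Re = 52.28 is below ~2300, the flow is laminar.
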